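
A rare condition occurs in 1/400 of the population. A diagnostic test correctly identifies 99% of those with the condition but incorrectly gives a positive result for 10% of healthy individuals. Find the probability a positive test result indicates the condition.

Let D = the rare event, + = positive/flagged.
P(D) = 1/400
P(+|D) = 99/100
P(+|D') = 10/100 = 1/10
P(+) = P(+|D)P(D) + P(+|D')P(D')
     = \frac{99}{100} × \frac{1}{400} + \frac{1}{10} × \frac{399}{400}
     = \frac{4089}{40000}
P(D|+) = P(+|D)P(D)/P(+) = \frac{33}{1363}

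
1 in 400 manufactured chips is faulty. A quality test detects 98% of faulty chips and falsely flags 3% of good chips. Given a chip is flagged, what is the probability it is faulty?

Let D = the rare event, + = positive/flagged.
P(D) = 1/400
P(+|D) = 98/100 = 49/50
P(+|D') = 3/100
P(+) = P(+|D)P(D) + P(+|D')P(D')
     = \frac{49}{50} × \frac{1}{400} + \frac{3}{100} × \frac{399}{400}
     = \frac{259}{8000}
P(D|+) = P(+|D)P(D)/P(+) = \frac{14}{185}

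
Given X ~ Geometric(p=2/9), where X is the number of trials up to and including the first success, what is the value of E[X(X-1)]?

E[X(X-1)] = E[X² - X] = E[X²] - E[X]
E[X] = \frac{9}{2}
E[X²] = Var(X) + (E[X])² = \frac{63}{4} + (\frac{9}{2})² = 36
E[X(X-1)] = 36 - \frac{9}{2} = \frac{63}{2}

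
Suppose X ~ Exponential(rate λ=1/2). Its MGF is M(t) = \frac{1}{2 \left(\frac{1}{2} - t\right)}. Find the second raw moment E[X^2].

To find E[X^2], compute M^(2)(0):
M^(1)(t) = \frac{1}{2 \left(\frac{1}{2} - t\right)^{2}}
M^(2)(t) = \frac{1}{\left(\frac{1}{2} - t\right)^{3}}
M^(2)(0) = 8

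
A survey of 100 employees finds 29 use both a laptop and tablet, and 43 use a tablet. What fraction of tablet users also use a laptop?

P(A ∩ B) = 29/100
P(B) = 43/100
P(A|B) = P(A ∩ B) / P(B) = (29/100) / (43/100) = 29/43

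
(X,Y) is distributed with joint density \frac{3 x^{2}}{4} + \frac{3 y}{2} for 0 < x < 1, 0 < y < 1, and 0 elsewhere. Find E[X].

E[X] = ∫_0^1 ∫_0^1 x × f(x,y) dy dx
= ∫_0^1 ∫_0^1 x × (\frac{3 x^{2}}{4} + \frac{3 y}{2}) dy dx
= \frac{9}{16}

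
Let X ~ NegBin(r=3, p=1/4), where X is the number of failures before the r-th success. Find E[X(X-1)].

E[X(X-1)] = E[X² - X] = E[X²] - E[X]
E[X] = 9
E[X²] = Var(X) + (E[X])² = 36 + (9)² = 117
E[X(X-1)] = 117 - 9 = 108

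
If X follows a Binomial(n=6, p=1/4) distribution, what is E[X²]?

Using the identity E[X²] = Var(X) + (E[X])²:
E[X] = \frac{3}{2}
Var(X) = \frac{9}{8}
E[X²] = \frac{9}{8} + (\frac{3}{2})²
= \frac{27}{8}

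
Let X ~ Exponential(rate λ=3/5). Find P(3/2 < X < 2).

P(3/2 < X < 2) = ∫_{3/2}^{2} f(x) dx
where f(x) = \frac{3 e^{- \frac{3 x}{5}}}{5}
= - \frac{1}{e^{\frac{6}{5}}} + e^{- \frac{9}{10}}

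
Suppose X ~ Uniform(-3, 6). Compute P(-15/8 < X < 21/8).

P(-15/8 < X < 21/8) = ∫_{-15/8}^{21/8} f(x) dx
where f(x) = \frac{1}{9}
= \frac{1}{2}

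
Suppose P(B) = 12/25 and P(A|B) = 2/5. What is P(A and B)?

By definition, P(A|B) = P(A ∩ B) / P(B)
So P(A ∩ B) = P(A|B) × P(B)
= 2/5 × 12/25
= 24/125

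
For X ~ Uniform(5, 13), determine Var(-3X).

For X ~ Uniform(5, 13):
Var(X) = \frac{16}{3}
Var(-3X) = (-3)² × Var(X) = 9 × \frac{16}{3} = 48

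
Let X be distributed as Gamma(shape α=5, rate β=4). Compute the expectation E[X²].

Using the identity E[X²] = Var(X) + (E[X])²:
E[X] = \frac{5}{4}
Var(X) = \frac{5}{16}
E[X²] = \frac{5}{16} + (\frac{5}{4})²
= \frac{15}{8}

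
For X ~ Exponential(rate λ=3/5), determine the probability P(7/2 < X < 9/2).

P(7/2 < X < 9/2) = ∫_{7/2}^{9/2} f(x) dx
where f(x) = \frac{3 e^{- \frac{3 x}{5}}}{5}
= - \frac{1 - e^{\frac{3}{5}}}{e^{\frac{27}{10}}}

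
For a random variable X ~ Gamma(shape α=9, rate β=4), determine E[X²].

Using the identity E[X²] = Var(X) + (E[X])²:
E[X] = \frac{9}{4}
Var(X) = \frac{9}{16}
E[X²] = \frac{9}{16} + (\frac{9}{4})²
= \frac{45}{8}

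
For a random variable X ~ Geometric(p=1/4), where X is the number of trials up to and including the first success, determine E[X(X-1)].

E[X(X-1)] = E[X² - X] = E[X²] - E[X]
E[X] = 4
E[X²] = Var(X) + (E[X])² = 12 + (4)² = 28
E[X(X-1)] = 28 - 4 = 24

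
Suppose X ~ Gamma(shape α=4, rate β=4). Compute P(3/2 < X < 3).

P(3/2 < X < 3) = ∫_{3/2}^{3} f(x) dx
where f(x) = \frac{128 x^{3} e^{- 4 x}}{3}
= \frac{-373 + 61 e^{6}}{e^{12}}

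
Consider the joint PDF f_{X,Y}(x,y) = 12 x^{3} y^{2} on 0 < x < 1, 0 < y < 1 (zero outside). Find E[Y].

E[Y] = ∫_0^1 ∫_0^1 y × f(x,y) dx dy
= \frac{3}{4}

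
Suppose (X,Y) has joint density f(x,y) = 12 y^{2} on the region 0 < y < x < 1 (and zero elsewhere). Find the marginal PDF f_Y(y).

f_Y(y) = ∫_y^1 12 y^{2} dx = 12 y^{2} \left(1 - y\right)
for 0 < y < 1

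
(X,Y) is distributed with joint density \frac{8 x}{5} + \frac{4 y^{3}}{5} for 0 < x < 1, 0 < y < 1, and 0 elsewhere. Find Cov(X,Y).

E[XY] = ∫∫ xy × f(x,y) dx dy = \frac{26}{75}
E[X] = \frac{19}{30}
E[Y] = \frac{14}{25}
Cov(X,Y) = E[XY] - E[X]E[Y] = - \frac{1}{125}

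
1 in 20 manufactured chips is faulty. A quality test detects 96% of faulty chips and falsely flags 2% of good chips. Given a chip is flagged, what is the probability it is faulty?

Let D = the rare event, + = positive/flagged.
P(D) = 1/20
P(+|D) = 96/100 = 24/25
P(+|D') = 2/100 = 1/50
P(+) = P(+|D)P(D) + P(+|D')P(D')
     = \frac{24}{25} × \frac{1}{20} + \frac{1}{50} × \frac{19}{20}
     = \frac{67}{1000}
P(D|+) = P(+|D)P(D)/P(+) = \frac{48}{67}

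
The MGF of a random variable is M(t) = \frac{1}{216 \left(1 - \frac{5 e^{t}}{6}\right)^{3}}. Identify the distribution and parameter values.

The MGF M(t) = \frac{1}{216 \left(1 - \frac{5 e^{t}}{6}\right)^{3}} is the standard form for the NegativeBinomial distribution.
Comparing with the known MGF formula identifies: NegBin(r=3, p=1/6), X = failures before r-th success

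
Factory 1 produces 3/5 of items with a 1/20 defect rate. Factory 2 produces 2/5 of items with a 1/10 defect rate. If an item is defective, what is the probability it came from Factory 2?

Using Bayes' theorem:
P(F1) = 3/5, P(D|F1) = 1/20
P(F2) = 2/5, P(D|F2) = 1/10
P(D) = P(D|F1)P(F1) + P(D|F2)P(F2)
     = \frac{7}{100}
P(F2|D) = P(D|F2)P(F2) / P(D)
= \frac{4}{7}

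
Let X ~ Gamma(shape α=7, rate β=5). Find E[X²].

Using the identity E[X²] = Var(X) + (E[X])²:
E[X] = \frac{7}{5}
Var(X) = \frac{7}{25}
E[X²] = \frac{7}{25} + (\frac{7}{5})²
= \frac{56}{25}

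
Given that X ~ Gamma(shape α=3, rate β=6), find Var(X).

For X ~ Gamma(shape α=3, rate β=6):
Var(X) = \frac{1}{12}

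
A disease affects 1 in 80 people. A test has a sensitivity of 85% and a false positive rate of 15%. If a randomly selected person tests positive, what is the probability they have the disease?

Let D = the rare event, + = positive/flagged.
P(D) = 1/80
P(+|D) = 85/100 = 17/20
P(+|D') = 15/100 = 3/20
P(+) = P(+|D)P(D) + P(+|D')P(D')
     = \frac{17}{20} × \frac{1}{80} + \frac{3}{20} × \frac{79}{80}
     = \frac{127}{800}
P(D|+) = P(+|D)P(D)/P(+) = \frac{17}{254}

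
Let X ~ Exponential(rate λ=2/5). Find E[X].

For X ~ Exponential(rate λ=2/5), the expected value is:
E[X] = \frac{5}{2}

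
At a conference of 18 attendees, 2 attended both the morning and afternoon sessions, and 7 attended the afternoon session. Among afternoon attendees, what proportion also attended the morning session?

P(A ∩ B) = 2/18 = 1/9
P(B) = 7/18
P(A|B) = P(A ∩ B) / P(B) = (1/9) / (7/18) = 2/7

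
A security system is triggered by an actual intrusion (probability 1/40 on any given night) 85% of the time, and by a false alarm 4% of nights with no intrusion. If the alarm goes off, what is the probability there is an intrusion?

Let D = the rare event, + = positive/flagged.
P(D) = 1/40
P(+|D) = 85/100 = 17/20
P(+|D') = 4/100 = 1/25
P(+) = P(+|D)P(D) + P(+|D')P(D')
     = \frac{17}{20} × \frac{1}{40} + \frac{1}{25} × \frac{39}{40}
     = \frac{241}{4000}
P(D|+) = P(+|D)P(D)/P(+) = \frac{85}{241}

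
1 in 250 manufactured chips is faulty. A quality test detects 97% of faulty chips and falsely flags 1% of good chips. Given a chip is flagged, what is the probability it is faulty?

Let D = the rare event, + = positive/flagged.
P(D) = 1/250
P(+|D) = 97/100
P(+|D') = 1/100
P(+) = P(+|D)P(D) + P(+|D')P(D')
     = \frac{97}{100} × \frac{1}{250} + \frac{1}{100} × \frac{249}{250}
     = \frac{173}{12500}
P(D|+) = P(+|D)P(D)/P(+) = \frac{97}{346}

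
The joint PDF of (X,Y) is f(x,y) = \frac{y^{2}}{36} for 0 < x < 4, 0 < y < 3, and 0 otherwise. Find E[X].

f_X(x) = ∫_0^3 \frac{y^{2}}{36} dy = \frac{1}{4}
E[X] = ∫_0^4 x × (\frac{1}{4}) dx = 2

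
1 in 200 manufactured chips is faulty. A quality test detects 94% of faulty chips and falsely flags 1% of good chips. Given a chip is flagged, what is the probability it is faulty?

Let D = the rare event, + = positive/flagged.
P(D) = 1/200
P(+|D) = 94/100 = 47/50
P(+|D') = 1/100
P(+) = P(+|D)P(D) + P(+|D')P(D')
     = \frac{47}{50} × \frac{1}{200} + \frac{1}{100} × \frac{199}{200}
     = \frac{293}{20000}
P(D|+) = P(+|D)P(D)/P(+) = \frac{94}{293}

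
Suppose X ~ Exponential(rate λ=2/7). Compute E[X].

For X ~ Exponential(rate λ=2/7), the expected value is:
E[X] = \frac{7}{2}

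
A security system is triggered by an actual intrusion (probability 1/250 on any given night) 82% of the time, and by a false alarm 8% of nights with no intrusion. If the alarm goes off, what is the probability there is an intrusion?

Let D = the rare event, + = positive/flagged.
P(D) = 1/250
P(+|D) = 82/100 = 41/50
P(+|D') = 8/100 = 2/25
P(+) = P(+|D)P(D) + P(+|D')P(D')
     = \frac{41}{50} × \frac{1}{250} + \frac{2}{25} × \frac{249}{250}
     = \frac{1037}{12500}
P(D|+) = P(+|D)P(D)/P(+) = \frac{41}{1037}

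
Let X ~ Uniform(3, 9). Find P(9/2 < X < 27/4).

P(9/2 < X < 27/4) = ∫_{9/2}^{27/4} f(x) dx
where f(x) = \frac{1}{6}
= \frac{3}{8}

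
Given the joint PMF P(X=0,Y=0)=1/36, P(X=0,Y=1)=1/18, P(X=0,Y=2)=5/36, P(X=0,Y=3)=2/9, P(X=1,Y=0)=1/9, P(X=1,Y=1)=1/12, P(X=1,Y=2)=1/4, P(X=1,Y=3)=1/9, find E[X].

First find marginal of X:
P(X=0) = 4/9
P(X=1) = 5/9
E[X] = 0 × 4/9 + 1 × 5/9 = 5/9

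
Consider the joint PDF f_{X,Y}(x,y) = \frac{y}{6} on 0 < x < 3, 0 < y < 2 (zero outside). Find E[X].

f_X(x) = ∫_0^2 \frac{y}{6} dy = \frac{1}{3}
E[X] = ∫_0^3 x × (\frac{1}{3}) dx = \frac{3}{2}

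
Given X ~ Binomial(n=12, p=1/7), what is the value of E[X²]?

Using the identity E[X²] = Var(X) + (E[X])²:
E[X] = \frac{12}{7}
Var(X) = \frac{72}{49}
E[X²] = \frac{72}{49} + (\frac{12}{7})²
= \frac{216}{49}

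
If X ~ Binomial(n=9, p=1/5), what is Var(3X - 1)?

For X ~ Binomial(n=9, p=1/5):
Var(X) = \frac{36}{25}
Var(3X - 1) = (3)² × Var(X) = 9 × \frac{36}{25} = \frac{324}{25}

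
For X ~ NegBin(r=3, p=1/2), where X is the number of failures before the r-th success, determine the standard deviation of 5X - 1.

For X ~ NegBin(r=3, p=1/2), where X is the number of failures before the r-th success:
Var(X) = 6
SD(X) = √(Var(X)) = √(6) = \sqrt{6}
SD(5X - 1) = |5| × SD(X) = 5 × \sqrt{6} = 5 \sqrt{6}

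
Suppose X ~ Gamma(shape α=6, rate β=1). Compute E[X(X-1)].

E[X(X-1)] = E[X² - X] = E[X²] - E[X]
E[X] = 6
E[X²] = Var(X) + (E[X])² = 6 + (6)² = 42
E[X(X-1)] = 42 - 6 = 36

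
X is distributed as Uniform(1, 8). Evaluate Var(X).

For X ~ Uniform(1, 8):
Var(X) = \frac{49}{12}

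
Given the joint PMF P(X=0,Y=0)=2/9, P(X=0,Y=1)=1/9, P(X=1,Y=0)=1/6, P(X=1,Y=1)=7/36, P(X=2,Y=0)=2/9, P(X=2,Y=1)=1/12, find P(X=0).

P(X=0) = P(X=0,Y=0) + P(X=0,Y=1)
= 2/9 + 1/9
= 1/3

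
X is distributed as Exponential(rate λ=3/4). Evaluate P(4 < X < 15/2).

P(4 < X < 15/2) = ∫_{4}^{15/2} f(x) dx
where f(x) = \frac{3 e^{- \frac{3 x}{4}}}{4}
= - \frac{1}{e^{\frac{45}{8}}} + e^{-3}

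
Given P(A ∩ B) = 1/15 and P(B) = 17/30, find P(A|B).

P(A|B) = P(A ∩ B) / P(B)
= (1/15) / (17/30)
= 2/17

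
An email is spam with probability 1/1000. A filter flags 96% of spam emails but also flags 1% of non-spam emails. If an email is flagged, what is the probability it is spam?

Let D = the rare event, + = positive/flagged.
P(D) = 1/1000
P(+|D) = 96/100 = 24/25
P(+|D') = 1/100
P(+) = P(+|D)P(D) + P(+|D')P(D')
     = \frac{24}{25} × \frac{1}{1000} + \frac{1}{100} × \frac{999}{1000}
     = \frac{219}{20000}
P(D|+) = P(+|D)P(D)/P(+) = \frac{32}{365}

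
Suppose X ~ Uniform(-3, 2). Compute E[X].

For X ~ Uniform(-3, 2), the expected value is:
E[X] = - \frac{1}{2}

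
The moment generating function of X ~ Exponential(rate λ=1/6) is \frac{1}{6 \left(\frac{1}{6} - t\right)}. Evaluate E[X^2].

To find E[X^2], compute M^(2)(0):
M^(1)(t) = \frac{1}{6 \left(\frac{1}{6} - t\right)^{2}}
M^(2)(t) = \frac{1}{3 \left(\frac{1}{6} - t\right)^{3}}
M^(2)(0) = 72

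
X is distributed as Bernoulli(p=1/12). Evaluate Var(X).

For X ~ Bernoulli(p=1/12):
Var(X) = \frac{11}{144}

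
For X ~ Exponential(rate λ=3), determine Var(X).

For X ~ Exponential(rate λ=3):
Var(X) = \frac{1}{9}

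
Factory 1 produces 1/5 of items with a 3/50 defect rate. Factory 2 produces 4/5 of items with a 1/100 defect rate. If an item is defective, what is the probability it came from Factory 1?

Using Bayes' theorem:
P(F1) = 1/5, P(D|F1) = 3/50
P(F2) = 4/5, P(D|F2) = 1/100
P(D) = P(D|F1)P(F1) + P(D|F2)P(F2)
     = \frac{1}{50}
P(F1|D) = P(D|F1)P(F1) / P(D)
= \frac{3}{5}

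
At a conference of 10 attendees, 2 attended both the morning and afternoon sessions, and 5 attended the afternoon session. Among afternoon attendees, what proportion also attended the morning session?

P(A ∩ B) = 2/10 = 1/5
P(B) = 5/10 = 1/2
P(A|B) = P(A ∩ B) / P(B) = (1/5) / (1/2) = 2/5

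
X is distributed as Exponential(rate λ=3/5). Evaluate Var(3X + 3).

For X ~ Exponential(rate λ=3/5):
Var(X) = \frac{25}{9}
Var(3X + 3) = (3)² × Var(X) = 9 × \frac{25}{9} = 25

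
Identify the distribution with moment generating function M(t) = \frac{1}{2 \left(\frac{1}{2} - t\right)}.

The MGF M(t) = \frac{1}{2 \left(\frac{1}{2} - t\right)} is the standard form for the Exponential distribution.
Comparing with the known MGF formula identifies: Exponential(rate λ=1/2)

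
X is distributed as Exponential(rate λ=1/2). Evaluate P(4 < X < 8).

P(4 < X < 8) = ∫_{4}^{8} f(x) dx
where f(x) = \frac{e^{- \frac{x}{2}}}{2}
= - \frac{1 - e^{2}}{e^{4}}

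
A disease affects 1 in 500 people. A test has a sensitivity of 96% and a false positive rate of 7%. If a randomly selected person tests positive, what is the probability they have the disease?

Let D = the rare event, + = positive/flagged.
P(D) = 1/500
P(+|D) = 96/100 = 24/25
P(+|D') = 7/100
P(+) = P(+|D)P(D) + P(+|D')P(D')
     = \frac{24}{25} × \frac{1}{500} + \frac{7}{100} × \frac{499}{500}
     = \frac{3589}{50000}
P(D|+) = P(+|D)P(D)/P(+) = \frac{96}{3589}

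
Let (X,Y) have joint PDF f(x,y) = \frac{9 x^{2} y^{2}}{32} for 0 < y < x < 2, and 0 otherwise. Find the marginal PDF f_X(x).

f_X(x) = ∫_0^x \frac{9 x^{2} y^{2}}{32} dy = \frac{3 x^{5}}{32}
for 0 < x < 2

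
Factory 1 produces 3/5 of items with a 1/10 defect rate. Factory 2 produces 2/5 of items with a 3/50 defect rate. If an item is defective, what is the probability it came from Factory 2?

Using Bayes' theorem:
P(F1) = 3/5, P(D|F1) = 1/10
P(F2) = 2/5, P(D|F2) = 3/50
P(D) = P(D|F1)P(F1) + P(D|F2)P(F2)
     = \frac{21}{250}
P(F2|D) = P(D|F2)P(F2) / P(D)
= \frac{2}{7}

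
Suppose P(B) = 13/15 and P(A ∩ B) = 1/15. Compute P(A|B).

P(A|B) = P(A ∩ B) / P(B)
= (1/15) / (13/15)
= 1/13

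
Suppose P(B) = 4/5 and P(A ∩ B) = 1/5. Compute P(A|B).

P(A|B) = P(A ∩ B) / P(B)
= (1/5) / (4/5)
= 1/4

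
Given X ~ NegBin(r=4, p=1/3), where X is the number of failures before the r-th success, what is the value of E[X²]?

Using the identity E[X²] = Var(X) + (E[X])²:
E[X] = 8
Var(X) = 24
E[X²] = 24 + (8)²
= 88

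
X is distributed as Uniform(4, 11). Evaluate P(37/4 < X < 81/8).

P(37/4 < X < 81/8) = ∫_{37/4}^{81/8} f(x) dx
where f(x) = \frac{1}{7}
= \frac{1}{8}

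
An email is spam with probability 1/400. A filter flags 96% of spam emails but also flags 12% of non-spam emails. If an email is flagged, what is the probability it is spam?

Let D = the rare event, + = positive/flagged.
P(D) = 1/400
P(+|D) = 96/100 = 24/25
P(+|D') = 12/100 = 3/25
P(+) = P(+|D)P(D) + P(+|D')P(D')
     = \frac{24}{25} × \frac{1}{400} + \frac{3}{25} × \frac{399}{400}
     = \frac{1221}{10000}
P(D|+) = P(+|D)P(D)/P(+) = \frac{8}{407}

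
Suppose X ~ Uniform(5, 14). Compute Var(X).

For X ~ Uniform(5, 14):
Var(X) = \frac{27}{4}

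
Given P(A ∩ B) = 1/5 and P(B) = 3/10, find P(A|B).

P(A|B) = P(A ∩ B) / P(B)
= (1/5) / (3/10)
= 2/3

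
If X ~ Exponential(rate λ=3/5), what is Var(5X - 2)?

For X ~ Exponential(rate λ=3/5):
Var(X) = \frac{25}{9}
Var(5X - 2) = (5)² × Var(X) = 25 × \frac{25}{9} = \frac{625}{9}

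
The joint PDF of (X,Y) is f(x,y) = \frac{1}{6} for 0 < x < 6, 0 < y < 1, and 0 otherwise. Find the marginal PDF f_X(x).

f_X(x) = ∫_0^1 f(x,y) dy
= ∫_0^1 \frac{1}{6} dy
= \frac{1}{6} for 0 < x < 6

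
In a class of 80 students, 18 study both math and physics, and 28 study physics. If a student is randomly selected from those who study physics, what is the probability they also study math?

P(A ∩ B) = 18/80 = 9/40
P(B) = 28/80 = 7/20
P(A|B) = P(A ∩ B) / P(B) = (9/40) / (7/20) = 9/14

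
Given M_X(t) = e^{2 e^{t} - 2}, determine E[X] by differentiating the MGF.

To find E[X], compute M^(1)(0):
M^(1)(t) = 2 e^{t} e^{2 e^{t} - 2}
M^(1)(0) = 2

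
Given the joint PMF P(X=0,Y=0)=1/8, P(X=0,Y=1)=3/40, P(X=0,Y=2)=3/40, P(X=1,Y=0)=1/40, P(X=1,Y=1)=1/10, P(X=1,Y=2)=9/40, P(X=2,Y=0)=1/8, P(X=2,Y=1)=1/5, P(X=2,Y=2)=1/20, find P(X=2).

P(X=2) = P(X=2,Y=0) + P(X=2,Y=1) + P(X=2,Y=2)
= 1/8 + 1/5 + 1/20
= 3/8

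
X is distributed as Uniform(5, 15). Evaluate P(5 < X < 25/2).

P(5 < X < 25/2) = ∫_{5}^{25/2} f(x) dx
where f(x) = \frac{1}{10}
= \frac{3}{4}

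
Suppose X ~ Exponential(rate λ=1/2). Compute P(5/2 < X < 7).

P(5/2 < X < 7) = ∫_{5/2}^{7} f(x) dx
where f(x) = \frac{e^{- \frac{x}{2}}}{2}
= - \frac{1}{e^{\frac{7}{2}}} + e^{- \frac{5}{4}}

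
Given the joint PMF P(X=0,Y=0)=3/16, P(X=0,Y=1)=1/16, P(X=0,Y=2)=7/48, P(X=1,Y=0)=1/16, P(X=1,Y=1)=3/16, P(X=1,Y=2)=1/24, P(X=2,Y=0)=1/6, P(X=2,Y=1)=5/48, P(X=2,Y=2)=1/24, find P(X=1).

P(X=1) = P(X=1,Y=0) + P(X=1,Y=1) + P(X=1,Y=2)
= 1/16 + 3/16 + 1/24
= 7/24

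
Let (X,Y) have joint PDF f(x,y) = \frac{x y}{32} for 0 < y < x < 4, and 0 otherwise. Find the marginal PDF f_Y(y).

f_Y(y) = ∫_y^4 \frac{x y}{32} dx = \frac{y \left(16 - y^{2}\right)}{64}
for 0 < y < 4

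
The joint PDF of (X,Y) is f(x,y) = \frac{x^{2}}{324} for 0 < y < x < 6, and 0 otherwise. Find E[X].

f_X(x) = ∫_0^x \frac{x^{2}}{324} dy = \frac{x^{3}}{324}
E[X] = ∫_0^6 x × (\frac{x^{3}}{324}) dx = \frac{24}{5}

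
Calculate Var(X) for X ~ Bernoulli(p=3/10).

For X ~ Bernoulli(p=3/10):
Var(X) = \frac{21}{100}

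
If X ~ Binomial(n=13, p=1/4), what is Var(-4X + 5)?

For X ~ Binomial(n=13, p=1/4):
Var(X) = \frac{39}{16}
Var(-4X + 5) = (-4)² × Var(X) = 16 × \frac{39}{16} = 39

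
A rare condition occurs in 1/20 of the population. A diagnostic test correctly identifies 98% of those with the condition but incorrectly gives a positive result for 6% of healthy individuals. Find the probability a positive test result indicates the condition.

Let D = the rare event, + = positive/flagged.
P(D) = 1/20
P(+|D) = 98/100 = 49/50
P(+|D') = 6/100 = 3/50
P(+) = P(+|D)P(D) + P(+|D')P(D')
     = \frac{49}{50} × \frac{1}{20} + \frac{3}{50} × \frac{19}{20}
     = \frac{53}{500}
P(D|+) = P(+|D)P(D)/P(+) = \frac{49}{106}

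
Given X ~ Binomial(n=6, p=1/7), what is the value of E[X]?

For X ~ Binomial(n=6, p=1/7), the expected value is:
E[X] = \frac{6}{7}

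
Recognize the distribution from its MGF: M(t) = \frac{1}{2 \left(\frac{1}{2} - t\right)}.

The MGF M(t) = \frac{1}{2 \left(\frac{1}{2} - t\right)} is the standard form for the Exponential distribution.
Comparing with the known MGF formula identifies: Exponential(rate λ=1/2)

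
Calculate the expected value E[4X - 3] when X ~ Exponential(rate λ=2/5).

For X ~ Exponential(rate λ=2/5):
E[X] = \frac{5}{2}
E[4X - 3] = 4 × E[X] - 3 = 7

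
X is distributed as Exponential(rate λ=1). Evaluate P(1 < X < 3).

P(1 < X < 3) = ∫_{1}^{3} f(x) dx
where f(x) = e^{- x}
= - \frac{1 - e^{2}}{e^{3}}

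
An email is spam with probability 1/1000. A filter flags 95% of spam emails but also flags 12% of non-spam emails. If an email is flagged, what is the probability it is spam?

Let D = the rare event, + = positive/flagged.
P(D) = 1/1000
P(+|D) = 95/100 = 19/20
P(+|D') = 12/100 = 3/25
P(+) = P(+|D)P(D) + P(+|D')P(D')
     = \frac{19}{20} × \frac{1}{1000} + \frac{3}{25} × \frac{999}{1000}
     = \frac{12083}{100000}
P(D|+) = P(+|D)P(D)/P(+) = \frac{95}{12083}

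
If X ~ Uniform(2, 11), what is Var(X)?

For X ~ Uniform(2, 11):
Var(X) = \frac{27}{4}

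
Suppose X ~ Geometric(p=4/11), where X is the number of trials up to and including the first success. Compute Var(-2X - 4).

For X ~ Geometric(p=4/11), where X is the number of trials up to and including the first success:
Var(X) = \frac{77}{16}
Var(-2X - 4) = (-2)² × Var(X) = 4 × \frac{77}{16} = \frac{77}{4}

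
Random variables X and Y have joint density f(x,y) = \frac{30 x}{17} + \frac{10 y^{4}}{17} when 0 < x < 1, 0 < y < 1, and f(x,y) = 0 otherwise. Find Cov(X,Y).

E[XY] = ∫∫ xy × f(x,y) dx dy = \frac{35}{102}
E[X] = \frac{11}{17}
E[Y] = \frac{55}{102}
Cov(X,Y) = E[XY] - E[X]E[Y] = - \frac{5}{867}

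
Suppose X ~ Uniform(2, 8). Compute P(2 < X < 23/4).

P(2 < X < 23/4) = ∫_{2}^{23/4} f(x) dx
where f(x) = \frac{1}{6}
= \frac{5}{8}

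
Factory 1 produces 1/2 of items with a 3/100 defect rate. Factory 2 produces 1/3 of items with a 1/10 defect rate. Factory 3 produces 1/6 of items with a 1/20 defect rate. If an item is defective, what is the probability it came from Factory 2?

Using Bayes' theorem:
P(F1) = 1/2, P(D|F1) = 3/100
P(F2) = 1/3, P(D|F2) = 1/10
P(F3) = 1/6, P(D|F3) = 1/20
P(D) = P(D|F1)P(F1) + P(D|F2)P(F2) + P(D|F3)P(F3)
     = \frac{17}{300}
P(F2|D) = P(D|F2)P(F2) / P(D)
= \frac{10}{17}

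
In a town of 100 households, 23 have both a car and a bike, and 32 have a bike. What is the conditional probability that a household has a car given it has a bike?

P(A ∩ B) = 23/100
P(B) = 32/100 = 8/25
P(A|B) = P(A ∩ B) / P(B) = (23/100) / (8/25) = 23/32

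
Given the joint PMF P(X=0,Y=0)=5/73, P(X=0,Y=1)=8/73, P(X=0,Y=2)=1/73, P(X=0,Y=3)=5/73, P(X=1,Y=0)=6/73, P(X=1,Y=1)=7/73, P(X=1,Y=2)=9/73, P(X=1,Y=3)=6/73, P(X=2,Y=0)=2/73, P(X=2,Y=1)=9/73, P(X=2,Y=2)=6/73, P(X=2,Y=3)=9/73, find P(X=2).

P(X=2) = P(X=2,Y=0) + P(X=2,Y=1) + P(X=2,Y=2) + P(X=2,Y=3)
= 2/73 + 9/73 + 6/73 + 9/73
= 26/73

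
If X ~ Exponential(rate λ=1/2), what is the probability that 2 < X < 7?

P(2 < X < 7) = ∫_{2}^{7} f(x) dx
where f(x) = \frac{e^{- \frac{x}{2}}}{2}
= - \frac{1}{e^{\frac{7}{2}}} + e^{-1}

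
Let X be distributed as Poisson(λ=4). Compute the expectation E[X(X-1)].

E[X(X-1)] = E[X² - X] = E[X²] - E[X]
E[X] = 4
E[X²] = Var(X) + (E[X])² = 4 + (4)² = 20
E[X(X-1)] = 20 - 4 = 16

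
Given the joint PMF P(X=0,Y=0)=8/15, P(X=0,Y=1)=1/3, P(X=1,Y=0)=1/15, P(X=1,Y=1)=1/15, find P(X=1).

P(X=1) = P(X=1,Y=0) + P(X=1,Y=1)
= 1/15 + 1/15
= 2/15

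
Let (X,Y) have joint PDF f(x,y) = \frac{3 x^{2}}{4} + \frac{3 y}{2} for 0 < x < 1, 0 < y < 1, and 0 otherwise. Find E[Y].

E[Y] = ∫_0^1 ∫_0^1 y × f(x,y) dx dy
= \frac{5}{8}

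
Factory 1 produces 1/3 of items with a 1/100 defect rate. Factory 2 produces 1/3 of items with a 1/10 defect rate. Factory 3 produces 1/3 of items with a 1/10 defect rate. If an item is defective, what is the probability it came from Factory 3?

Using Bayes' theorem:
P(F1) = 1/3, P(D|F1) = 1/100
P(F2) = 1/3, P(D|F2) = 1/10
P(F3) = 1/3, P(D|F3) = 1/10
P(D) = P(D|F1)P(F1) + P(D|F2)P(F2) + P(D|F3)P(F3)
     = \frac{7}{100}
P(F3|D) = P(D|F3)P(F3) / P(D)
= \frac{10}{21}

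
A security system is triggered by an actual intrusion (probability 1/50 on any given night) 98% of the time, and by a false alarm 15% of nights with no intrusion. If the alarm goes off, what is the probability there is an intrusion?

Let D = the rare event, + = positive/flagged.
P(D) = 1/50
P(+|D) = 98/100 = 49/50
P(+|D') = 15/100 = 3/20
P(+) = P(+|D)P(D) + P(+|D')P(D')
     = \frac{49}{50} × \frac{1}{50} + \frac{3}{20} × \frac{49}{50}
     = \frac{833}{5000}
P(D|+) = P(+|D)P(D)/P(+) = \frac{2}{17}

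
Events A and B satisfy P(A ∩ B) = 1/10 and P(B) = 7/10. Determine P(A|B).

P(A|B) = P(A ∩ B) / P(B)
= (1/10) / (7/10)
= 1/7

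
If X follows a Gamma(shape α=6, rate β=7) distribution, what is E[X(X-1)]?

E[X(X-1)] = E[X² - X] = E[X²] - E[X]
E[X] = \frac{6}{7}
E[X²] = Var(X) + (E[X])² = \frac{6}{49} + (\frac{6}{7})² = \frac{6}{7}
E[X(X-1)] = \frac{6}{7} - \frac{6}{7} = 0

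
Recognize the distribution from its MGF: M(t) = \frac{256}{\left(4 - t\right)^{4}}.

The MGF M(t) = \frac{256}{\left(4 - t\right)^{4}} is the standard form for the Gamma distribution.
Comparing with the known MGF formula identifies: Gamma(shape α=4, rate β=4)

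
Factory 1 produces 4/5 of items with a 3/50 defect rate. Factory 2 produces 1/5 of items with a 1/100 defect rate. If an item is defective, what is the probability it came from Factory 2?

Using Bayes' theorem:
P(F1) = 4/5, P(D|F1) = 3/50
P(F2) = 1/5, P(D|F2) = 1/100
P(D) = P(D|F1)P(F1) + P(D|F2)P(F2)
     = \frac{1}{20}
P(F2|D) = P(D|F2)P(F2) / P(D)
= \frac{1}{25}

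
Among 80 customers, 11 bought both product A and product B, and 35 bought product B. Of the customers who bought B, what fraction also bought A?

P(A ∩ B) = 11/80
P(B) = 35/80 = 7/16
P(A|B) = P(A ∩ B) / P(B) = (11/80) / (7/16) = 11/35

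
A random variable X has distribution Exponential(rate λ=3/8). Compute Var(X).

For X ~ Exponential(rate λ=3/8):
Var(X) = \frac{64}{9}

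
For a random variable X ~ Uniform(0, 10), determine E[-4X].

For X ~ Uniform(0, 10):
E[X] = 5
E[-4X] = -4 × E[X] + 0 = -20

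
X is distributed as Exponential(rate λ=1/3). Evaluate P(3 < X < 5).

P(3 < X < 5) = ∫_{3}^{5} f(x) dx
where f(x) = \frac{e^{- \frac{x}{3}}}{3}
= - \frac{1}{e^{\frac{5}{3}}} + e^{-1}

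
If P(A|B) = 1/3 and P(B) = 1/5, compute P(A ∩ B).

By definition, P(A|B) = P(A ∩ B) / P(B)
So P(A ∩ B) = P(A|B) × P(B)
= 1/3 × 1/5
= 1/15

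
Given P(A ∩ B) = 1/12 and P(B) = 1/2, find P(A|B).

P(A|B) = P(A ∩ B) / P(B)
= (1/12) / (1/2)
= 1/6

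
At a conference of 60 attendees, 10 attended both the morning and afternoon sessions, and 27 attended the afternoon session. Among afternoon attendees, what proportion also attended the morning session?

P(A ∩ B) = 10/60 = 1/6
P(B) = 27/60 = 9/20
P(A|B) = P(A ∩ B) / P(B) = (1/6) / (9/20) = 10/27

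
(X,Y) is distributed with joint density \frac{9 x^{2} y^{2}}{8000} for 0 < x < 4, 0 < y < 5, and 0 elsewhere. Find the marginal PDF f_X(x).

f_X(x) = ∫_0^5 f(x,y) dy
= ∫_0^5 \frac{9 x^{2} y^{2}}{8000} dy
= \frac{3 x^{2}}{64} for 0 < x < 4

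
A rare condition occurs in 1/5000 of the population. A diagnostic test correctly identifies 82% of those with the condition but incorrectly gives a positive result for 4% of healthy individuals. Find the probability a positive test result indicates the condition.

Let D = the rare event, + = positive/flagged.
P(D) = 1/5000
P(+|D) = 82/100 = 41/50
P(+|D') = 4/100 = 1/25
P(+) = P(+|D)P(D) + P(+|D')P(D')
     = \frac{41}{50} × \frac{1}{5000} + \frac{1}{25} × \frac{4999}{5000}
     = \frac{10039}{250000}
P(D|+) = P(+|D)P(D)/P(+) = \frac{41}{10039}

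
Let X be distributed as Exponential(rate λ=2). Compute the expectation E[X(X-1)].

E[X(X-1)] = E[X² - X] = E[X²] - E[X]
E[X] = \frac{1}{2}
E[X²] = Var(X) + (E[X])² = \frac{1}{4} + (\frac{1}{2})² = \frac{1}{2}
E[X(X-1)] = \frac{1}{2} - \frac{1}{2} = 0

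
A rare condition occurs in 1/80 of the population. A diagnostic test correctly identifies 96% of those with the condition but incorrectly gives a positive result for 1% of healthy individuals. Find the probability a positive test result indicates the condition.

Let D = the rare event, + = positive/flagged.
P(D) = 1/80
P(+|D) = 96/100 = 24/25
P(+|D') = 1/100
P(+) = P(+|D)P(D) + P(+|D')P(D')
     = \frac{24}{25} × \frac{1}{80} + \frac{1}{100} × \frac{79}{80}
     = \frac{7}{320}
P(D|+) = P(+|D)P(D)/P(+) = \frac{96}{175}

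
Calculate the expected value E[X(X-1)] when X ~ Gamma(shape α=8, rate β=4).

E[X(X-1)] = E[X² - X] = E[X²] - E[X]
E[X] = 2
E[X²] = Var(X) + (E[X])² = \frac{1}{2} + (2)² = \frac{9}{2}
E[X(X-1)] = \frac{9}{2} - 2 = \frac{5}{2}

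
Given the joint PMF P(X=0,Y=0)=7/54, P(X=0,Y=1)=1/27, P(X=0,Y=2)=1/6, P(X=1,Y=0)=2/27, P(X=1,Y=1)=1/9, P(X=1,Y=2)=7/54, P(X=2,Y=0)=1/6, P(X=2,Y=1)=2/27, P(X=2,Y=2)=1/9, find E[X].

First find marginal of X:
P(X=0) = 1/3
P(X=1) = 17/54
P(X=2) = 19/54
E[X] = 0 × 1/3 + 1 × 17/54 + 2 × 19/54 = 55/54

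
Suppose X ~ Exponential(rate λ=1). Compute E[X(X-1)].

E[X(X-1)] = E[X² - X] = E[X²] - E[X]
E[X] = 1
E[X²] = Var(X) + (E[X])² = 1 + (1)² = 2
E[X(X-1)] = 2 - 1 = 1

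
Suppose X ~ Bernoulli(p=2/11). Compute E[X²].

Using the identity E[X²] = Var(X) + (E[X])²:
E[X] = \frac{2}{11}
Var(X) = \frac{18}{121}
E[X²] = \frac{18}{121} + (\frac{2}{11})²
= \frac{2}{11}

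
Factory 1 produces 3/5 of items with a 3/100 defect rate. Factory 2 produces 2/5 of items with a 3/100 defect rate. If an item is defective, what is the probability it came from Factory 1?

Using Bayes' theorem:
P(F1) = 3/5, P(D|F1) = 3/100
P(F2) = 2/5, P(D|F2) = 3/100
P(D) = P(D|F1)P(F1) + P(D|F2)P(F2)
     = \frac{3}{100}
P(F1|D) = P(D|F1)P(F1) / P(D)
= \frac{3}{5}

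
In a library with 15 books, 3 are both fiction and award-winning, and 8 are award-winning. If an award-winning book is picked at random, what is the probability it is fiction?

P(A ∩ B) = 3/15 = 1/5
P(B) = 8/15
P(A|B) = P(A ∩ B) / P(B) = (1/5) / (8/15) = 3/8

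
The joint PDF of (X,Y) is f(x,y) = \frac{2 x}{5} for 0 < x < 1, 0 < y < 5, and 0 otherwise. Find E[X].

f_X(x) = ∫_0^5 \frac{2 x}{5} dy = 2 x
E[X] = ∫_0^1 x × (2 x) dx = \frac{2}{3}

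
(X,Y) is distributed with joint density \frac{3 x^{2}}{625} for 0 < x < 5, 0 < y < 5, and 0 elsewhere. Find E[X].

f_X(x) = ∫_0^5 \frac{3 x^{2}}{625} dy = \frac{3 x^{2}}{125}
E[X] = ∫_0^5 x × (\frac{3 x^{2}}{125}) dx = \frac{15}{4}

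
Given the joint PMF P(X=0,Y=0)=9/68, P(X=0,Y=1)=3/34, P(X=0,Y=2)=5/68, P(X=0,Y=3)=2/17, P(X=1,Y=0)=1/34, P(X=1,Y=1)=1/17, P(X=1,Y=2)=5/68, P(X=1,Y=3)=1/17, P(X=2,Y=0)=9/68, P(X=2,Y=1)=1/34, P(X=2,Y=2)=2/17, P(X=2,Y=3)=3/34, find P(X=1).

P(X=1) = P(X=1,Y=0) + P(X=1,Y=1) + P(X=1,Y=2) + P(X=1,Y=3)
= 1/34 + 1/17 + 5/68 + 1/17
= 15/68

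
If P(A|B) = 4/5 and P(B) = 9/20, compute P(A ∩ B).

By definition, P(A|B) = P(A ∩ B) / P(B)
So P(A ∩ B) = P(A|B) × P(B)
= 4/5 × 9/20
= 9/25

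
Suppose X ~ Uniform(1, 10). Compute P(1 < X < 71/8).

P(1 < X < 71/8) = ∫_{1}^{71/8} f(x) dx
where f(x) = \frac{1}{9}
= \frac{7}{8}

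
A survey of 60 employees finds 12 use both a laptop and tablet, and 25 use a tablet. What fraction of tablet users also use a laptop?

P(A ∩ B) = 12/60 = 1/5
P(B) = 25/60 = 5/12
P(A|B) = P(A ∩ B) / P(B) = (1/5) / (5/12) = 12/25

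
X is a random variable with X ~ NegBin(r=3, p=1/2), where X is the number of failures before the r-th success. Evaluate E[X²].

Using the identity E[X²] = Var(X) + (E[X])²:
E[X] = 3
Var(X) = 6
E[X²] = 6 + (3)²
= 15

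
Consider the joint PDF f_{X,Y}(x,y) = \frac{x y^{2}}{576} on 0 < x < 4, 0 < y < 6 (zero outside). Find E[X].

f_X(x) = ∫_0^6 \frac{x y^{2}}{576} dy = \frac{x}{8}
E[X] = ∫_0^4 x × (\frac{x}{8}) dx = \frac{8}{3}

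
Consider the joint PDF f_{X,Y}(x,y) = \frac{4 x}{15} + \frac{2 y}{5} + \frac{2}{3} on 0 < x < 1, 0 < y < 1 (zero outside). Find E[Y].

E[Y] = ∫_0^1 ∫_0^1 y × f(x,y) dx dy
= \frac{8}{15}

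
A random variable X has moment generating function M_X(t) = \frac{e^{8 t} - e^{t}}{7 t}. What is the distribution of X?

The MGF M(t) = \frac{e^{8 t} - e^{t}}{7 t} is the standard form for the Uniform distribution.
Comparing with the known MGF formula identifies: Uniform(1, 8)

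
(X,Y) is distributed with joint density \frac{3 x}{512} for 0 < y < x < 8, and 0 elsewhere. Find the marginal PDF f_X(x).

f_X(x) = ∫_0^x \frac{3 x}{512} dy = \frac{3 x^{2}}{512}
for 0 < x < 8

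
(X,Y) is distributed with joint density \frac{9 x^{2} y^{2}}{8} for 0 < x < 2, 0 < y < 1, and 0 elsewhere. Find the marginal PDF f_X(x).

f_X(x) = ∫_0^1 f(x,y) dy
= ∫_0^1 \frac{9 x^{2} y^{2}}{8} dy
= \frac{3 x^{2}}{8} for 0 < x < 2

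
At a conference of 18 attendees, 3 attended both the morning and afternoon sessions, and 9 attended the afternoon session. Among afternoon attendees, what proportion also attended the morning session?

P(A ∩ B) = 3/18 = 1/6
P(B) = 9/18 = 1/2
P(A|B) = P(A ∩ B) / P(B) = (1/6) / (1/2) = 1/3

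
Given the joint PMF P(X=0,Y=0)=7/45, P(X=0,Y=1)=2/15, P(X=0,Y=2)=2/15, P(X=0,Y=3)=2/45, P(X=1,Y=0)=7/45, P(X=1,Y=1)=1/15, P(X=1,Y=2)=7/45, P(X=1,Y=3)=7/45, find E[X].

First find marginal of X:
P(X=0) = 7/15
P(X=1) = 8/15
E[X] = 0 × 7/15 + 1 × 8/15 = 8/15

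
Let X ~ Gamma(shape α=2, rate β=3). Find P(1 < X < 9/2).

P(1 < X < 9/2) = ∫_{1}^{9/2} f(x) dx
where f(x) = 9 x e^{- 3 x}
= - \frac{29}{2 e^{\frac{27}{2}}} + \frac{4}{e^{3}}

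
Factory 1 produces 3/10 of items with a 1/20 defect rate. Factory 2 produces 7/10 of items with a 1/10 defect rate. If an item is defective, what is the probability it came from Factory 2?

Using Bayes' theorem:
P(F1) = 3/10, P(D|F1) = 1/20
P(F2) = 7/10, P(D|F2) = 1/10
P(D) = P(D|F1)P(F1) + P(D|F2)P(F2)
     = \frac{17}{200}
P(F2|D) = P(D|F2)P(F2) / P(D)
= \frac{14}{17}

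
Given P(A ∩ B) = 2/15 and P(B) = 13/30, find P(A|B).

P(A|B) = P(A ∩ B) / P(B)
= (2/15) / (13/30)
= 4/13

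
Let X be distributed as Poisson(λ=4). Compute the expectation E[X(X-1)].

E[X(X-1)] = E[X² - X] = E[X²] - E[X]
E[X] = 4
E[X²] = Var(X) + (E[X])² = 4 + (4)² = 20
E[X(X-1)] = 20 - 4 = 16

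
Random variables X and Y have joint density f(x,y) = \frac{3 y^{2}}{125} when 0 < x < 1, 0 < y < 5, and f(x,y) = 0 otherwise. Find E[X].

f_X(x) = ∫_0^5 \frac{3 y^{2}}{125} dy = 1
E[X] = ∫_0^1 x × (1) dx = \frac{1}{2}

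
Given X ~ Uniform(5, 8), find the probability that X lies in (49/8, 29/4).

P(49/8 < X < 29/4) = ∫_{49/8}^{29/4} f(x) dx
where f(x) = \frac{1}{3}
= \frac{3}{8}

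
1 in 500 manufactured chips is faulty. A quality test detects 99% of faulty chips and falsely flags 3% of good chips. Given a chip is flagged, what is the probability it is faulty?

Let D = the rare event, + = positive/flagged.
P(D) = 1/500
P(+|D) = 99/100
P(+|D') = 3/100
P(+) = P(+|D)P(D) + P(+|D')P(D')
     = \frac{99}{100} × \frac{1}{500} + \frac{3}{100} × \frac{499}{500}
     = \frac{399}{12500}
P(D|+) = P(+|D)P(D)/P(+) = \frac{33}{532}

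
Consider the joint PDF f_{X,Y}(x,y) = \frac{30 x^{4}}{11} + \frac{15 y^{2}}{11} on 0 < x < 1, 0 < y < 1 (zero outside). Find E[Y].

E[Y] = ∫_0^1 ∫_0^1 y × f(x,y) dx dy
= \frac{27}{44}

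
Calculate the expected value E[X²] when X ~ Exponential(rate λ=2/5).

Using the identity E[X²] = Var(X) + (E[X])²:
E[X] = \frac{5}{2}
Var(X) = \frac{25}{4}
E[X²] = \frac{25}{4} + (\frac{5}{2})²
= \frac{25}{2}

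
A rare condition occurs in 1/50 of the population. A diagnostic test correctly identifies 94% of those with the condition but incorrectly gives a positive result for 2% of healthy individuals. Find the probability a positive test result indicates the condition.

Let D = the rare event, + = positive/flagged.
P(D) = 1/50
P(+|D) = 94/100 = 47/50
P(+|D') = 2/100 = 1/50
P(+) = P(+|D)P(D) + P(+|D')P(D')
     = \frac{47}{50} × \frac{1}{50} + \frac{1}{50} × \frac{49}{50}
     = \frac{24}{625}
P(D|+) = P(+|D)P(D)/P(+) = \frac{47}{96}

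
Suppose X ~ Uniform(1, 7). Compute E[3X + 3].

For X ~ Uniform(1, 7):
E[X] = 4
E[3X + 3] = 3 × E[X] + 3 = 15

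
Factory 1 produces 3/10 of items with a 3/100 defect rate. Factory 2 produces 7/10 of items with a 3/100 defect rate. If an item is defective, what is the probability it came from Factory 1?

Using Bayes' theorem:
P(F1) = 3/10, P(D|F1) = 3/100
P(F2) = 7/10, P(D|F2) = 3/100
P(D) = P(D|F1)P(F1) + P(D|F2)P(F2)
     = \frac{3}{100}
P(F1|D) = P(D|F1)P(F1) / P(D)
= \frac{3}{10}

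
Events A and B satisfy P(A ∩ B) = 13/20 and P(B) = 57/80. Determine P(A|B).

P(A|B) = P(A ∩ B) / P(B)
= (13/20) / (57/80)
= 52/57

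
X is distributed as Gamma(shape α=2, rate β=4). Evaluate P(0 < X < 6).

P(0 < X < 6) = ∫_{0}^{6} f(x) dx
where f(x) = 16 x e^{- 4 x}
= 1 - \frac{25}{e^{24}}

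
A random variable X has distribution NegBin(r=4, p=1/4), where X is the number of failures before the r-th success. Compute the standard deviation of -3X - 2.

For X ~ NegBin(r=4, p=1/4), where X is the number of failures before the r-th success:
Var(X) = 48
SD(X) = √(Var(X)) = √(48) = 4 \sqrt{3}
SD(-3X - 2) = |-3| × SD(X) = 3 × 4 \sqrt{3} = 12 \sqrt{3}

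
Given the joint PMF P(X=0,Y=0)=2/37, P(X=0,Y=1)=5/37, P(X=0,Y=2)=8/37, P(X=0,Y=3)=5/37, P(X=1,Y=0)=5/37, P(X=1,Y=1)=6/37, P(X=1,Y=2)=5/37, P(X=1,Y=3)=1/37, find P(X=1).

P(X=1) = P(X=1,Y=0) + P(X=1,Y=1) + P(X=1,Y=2) + P(X=1,Y=3)
= 5/37 + 6/37 + 5/37 + 1/37
= 17/37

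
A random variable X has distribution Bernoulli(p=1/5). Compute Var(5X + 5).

For X ~ Bernoulli(p=1/5):
Var(X) = \frac{4}{25}
Var(5X + 5) = (5)² × Var(X) = 25 × \frac{4}{25} = 4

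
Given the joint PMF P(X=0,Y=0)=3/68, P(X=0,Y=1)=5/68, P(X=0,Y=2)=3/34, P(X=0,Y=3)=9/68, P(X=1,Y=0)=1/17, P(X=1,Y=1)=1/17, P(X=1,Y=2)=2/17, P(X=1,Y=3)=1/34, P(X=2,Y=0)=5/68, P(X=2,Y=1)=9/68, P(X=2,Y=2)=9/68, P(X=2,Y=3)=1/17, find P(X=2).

P(X=2) = P(X=2,Y=0) + P(X=2,Y=1) + P(X=2,Y=2) + P(X=2,Y=3)
= 5/68 + 9/68 + 9/68 + 1/17
= 27/68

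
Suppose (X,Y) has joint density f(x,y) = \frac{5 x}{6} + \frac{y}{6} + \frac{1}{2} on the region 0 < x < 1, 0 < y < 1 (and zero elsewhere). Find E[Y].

E[Y] = ∫_0^1 ∫_0^1 y × f(x,y) dx dy
= \frac{37}{72}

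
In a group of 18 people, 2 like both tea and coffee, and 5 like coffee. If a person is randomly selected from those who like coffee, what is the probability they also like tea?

P(A ∩ B) = 2/18 = 1/9
P(B) = 5/18
P(A|B) = P(A ∩ B) / P(B) = (1/9) / (5/18) = 2/5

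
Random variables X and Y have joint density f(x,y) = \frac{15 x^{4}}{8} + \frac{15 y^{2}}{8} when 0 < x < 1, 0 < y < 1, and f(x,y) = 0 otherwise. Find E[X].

E[X] = ∫_0^1 ∫_0^1 x × f(x,y) dy dx
= ∫_0^1 ∫_0^1 x × (\frac{15 x^{4}}{8} + \frac{15 y^{2}}{8}) dy dx
= \frac{5}{8}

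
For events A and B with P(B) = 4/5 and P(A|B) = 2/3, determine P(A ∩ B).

By definition, P(A|B) = P(A ∩ B) / P(B)
So P(A ∩ B) = P(A|B) × P(B)
= 2/3 × 4/5
= 8/15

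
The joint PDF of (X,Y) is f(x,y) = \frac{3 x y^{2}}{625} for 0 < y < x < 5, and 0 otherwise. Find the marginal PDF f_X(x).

f_X(x) = ∫_0^x \frac{3 x y^{2}}{625} dy = \frac{x^{4}}{625}
for 0 < x < 5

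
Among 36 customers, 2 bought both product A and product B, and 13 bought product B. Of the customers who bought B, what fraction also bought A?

P(A ∩ B) = 2/36 = 1/18
P(B) = 13/36
P(A|B) = P(A ∩ B) / P(B) = (1/18) / (13/36) = 2/13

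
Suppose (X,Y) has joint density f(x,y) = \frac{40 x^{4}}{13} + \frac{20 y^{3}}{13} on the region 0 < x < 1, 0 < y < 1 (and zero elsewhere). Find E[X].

E[X] = ∫_0^1 ∫_0^1 x × f(x,y) dy dx
= ∫_0^1 ∫_0^1 x × (\frac{40 x^{4}}{13} + \frac{20 y^{3}}{13}) dy dx
= \frac{55}{78}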